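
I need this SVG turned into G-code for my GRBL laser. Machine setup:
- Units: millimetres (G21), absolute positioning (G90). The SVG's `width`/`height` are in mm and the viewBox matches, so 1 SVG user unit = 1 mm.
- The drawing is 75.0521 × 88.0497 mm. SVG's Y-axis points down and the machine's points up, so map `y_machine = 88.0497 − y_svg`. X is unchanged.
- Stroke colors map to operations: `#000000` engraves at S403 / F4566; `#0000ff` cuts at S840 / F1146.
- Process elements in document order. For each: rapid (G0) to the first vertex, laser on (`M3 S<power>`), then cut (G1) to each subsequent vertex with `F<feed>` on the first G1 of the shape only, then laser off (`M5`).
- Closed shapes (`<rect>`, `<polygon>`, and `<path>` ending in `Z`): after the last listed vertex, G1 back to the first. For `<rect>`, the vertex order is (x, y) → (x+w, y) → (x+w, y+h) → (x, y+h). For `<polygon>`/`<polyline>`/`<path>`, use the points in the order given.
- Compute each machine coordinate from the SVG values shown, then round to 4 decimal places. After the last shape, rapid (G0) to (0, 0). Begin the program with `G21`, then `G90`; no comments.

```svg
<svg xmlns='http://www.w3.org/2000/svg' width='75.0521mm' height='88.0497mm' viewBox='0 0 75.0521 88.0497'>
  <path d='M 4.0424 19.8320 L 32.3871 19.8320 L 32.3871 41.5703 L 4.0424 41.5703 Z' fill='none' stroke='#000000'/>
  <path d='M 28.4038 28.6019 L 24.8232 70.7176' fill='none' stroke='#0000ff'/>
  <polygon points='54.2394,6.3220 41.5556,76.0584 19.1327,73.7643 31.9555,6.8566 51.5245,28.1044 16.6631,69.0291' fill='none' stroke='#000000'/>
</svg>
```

G21
G90
G0 X4.0424 Y68.2177
M3 S403
G1 X32.3871 Y68.2177 F4566
G1 X32.3871 Y46.4794
G1 X4.0424 Y46.4794
G1 X4.0424 Y68.2177
M5
G0 X28.4038 Y59.4478
M3 S840
G1 X24.8232 Y17.3321 F1146
M5
G0 X54.2394 Y81.7277
M3 S403
G1 X41.5556 Y11.9913 F4566
G1 X19.1327 Y14.2854
G1 X31.9555 Y81.1931
G1 X51.5245 Y59.9453
G1 X16.6631 Y19.0206
G1 X54.2394 Y81.7277
M5
G0 X0.0000 Y0.0000

1 u = 1 mm; y_m = 88.0497 − y.

[1] `<path>` rectangle, #000000→engrave S403 F4566: (4.0424,68.2177) → (32.3871,68.2177) → (32.3871,46.4794) → (4.0424,46.4794) → (4.0424,68.2177) (closed)

[2] `<path>` line segment, #0000ff→cut S840 F1146: (28.4038,59.4478) → (24.8232,17.3321)

[3] `<polygon>` closed polygon, #000000→engrave S403 F4566: (54.2394,81.7277) → (41.5556,11.9913) → (19.1327,14.2854) → (31.9555,81.1931) → (51.5245,59.9453) → (16.6631,19.0206) → (54.2394,81.7277) (closed)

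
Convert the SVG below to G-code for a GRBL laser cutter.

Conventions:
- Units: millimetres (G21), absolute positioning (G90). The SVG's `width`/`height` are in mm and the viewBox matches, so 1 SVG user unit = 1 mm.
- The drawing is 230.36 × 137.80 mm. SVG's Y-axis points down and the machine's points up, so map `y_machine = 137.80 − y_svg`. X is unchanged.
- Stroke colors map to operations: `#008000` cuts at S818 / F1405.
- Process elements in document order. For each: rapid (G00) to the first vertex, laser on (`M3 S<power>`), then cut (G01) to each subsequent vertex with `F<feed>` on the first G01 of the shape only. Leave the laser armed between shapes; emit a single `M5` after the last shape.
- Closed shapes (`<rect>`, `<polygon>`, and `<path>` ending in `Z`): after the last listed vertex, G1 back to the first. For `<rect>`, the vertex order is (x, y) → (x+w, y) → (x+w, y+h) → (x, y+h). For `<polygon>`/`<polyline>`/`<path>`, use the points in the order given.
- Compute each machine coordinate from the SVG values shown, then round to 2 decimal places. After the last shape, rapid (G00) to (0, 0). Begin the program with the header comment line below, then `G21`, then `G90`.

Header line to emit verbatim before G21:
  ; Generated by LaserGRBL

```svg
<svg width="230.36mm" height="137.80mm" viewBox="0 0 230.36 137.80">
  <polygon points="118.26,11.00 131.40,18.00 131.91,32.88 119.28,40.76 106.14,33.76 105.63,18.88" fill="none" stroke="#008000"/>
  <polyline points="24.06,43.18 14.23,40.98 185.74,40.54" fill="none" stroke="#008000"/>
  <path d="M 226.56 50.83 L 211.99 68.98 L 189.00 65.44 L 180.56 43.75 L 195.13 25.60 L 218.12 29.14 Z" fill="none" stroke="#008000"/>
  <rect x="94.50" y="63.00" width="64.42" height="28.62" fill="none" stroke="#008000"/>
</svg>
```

Since the viewBox matches the mm dimensions, user units are millimetres directly. The only transform is the Y-flip y_m = 137.80 − y_svg.

Shape 1 is a regular polygon drawn with `<polygon>`. Its stroke #008000 means cut at S818, F1405. After flipping Y the toolpath is (118.26,126.80) → (131.40,119.80) → (131.91,104.92) → (119.28,97.04) → (106.14,104.04) → (105.63,118.92) → (118.26,126.80), returning to the start.

Shape 2 is a open polyline drawn with `<polyline>`. Its stroke #008000 means cut at S818, F1405. After flipping Y the toolpath is (24.06,94.62) → (14.23,96.82) → (185.74,97.26).

Shape 3 is a regular polygon drawn with `<path>`. Its stroke #008000 means cut at S818, F1405. After flipping Y the toolpath is (226.56,86.97) → (211.99,68.82) → (189.00,72.36) → (180.56,94.05) → (195.13,112.20) → (218.12,108.66) → (226.56,86.97), returning to the start.

Shape 4 is a rectangle drawn with `<rect>`. Its stroke #008000 means cut at S818, F1405. After flipping Y the toolpath is (94.50,74.80) → (158.92,74.80) → (158.92,46.18) → (94.50,46.18) → (94.50,74.80), returning to the start.

; Generated by LaserGRBL
G21
G90
G00 X118.26 Y126.80
M3 S818
G01 X131.40 Y119.80 F1405
G01 X131.91 Y104.92
G01 X119.28 Y97.04
G01 X106.14 Y104.04
G01 X105.63 Y118.92
G01 X118.26 Y126.80
G00 X24.06 Y94.62
M3 S818
G01 X14.23 Y96.82 F1405
G01 X185.74 Y97.26
G00 X226.56 Y86.97
M3 S818
G01 X211.99 Y68.82 F1405
G01 X189.00 Y72.36
G01 X180.56 Y94.05
G01 X195.13 Y112.20
G01 X218.12 Y108.66
G01 X226.56 Y86.97
G00 X94.50 Y74.80
M3 S818
G01 X158.92 Y74.80 F1405
G01 X158.92 Y46.18
G01 X94.50 Y46.18
G01 X94.50 Y74.80
M5
G00 X0.00 Y0.00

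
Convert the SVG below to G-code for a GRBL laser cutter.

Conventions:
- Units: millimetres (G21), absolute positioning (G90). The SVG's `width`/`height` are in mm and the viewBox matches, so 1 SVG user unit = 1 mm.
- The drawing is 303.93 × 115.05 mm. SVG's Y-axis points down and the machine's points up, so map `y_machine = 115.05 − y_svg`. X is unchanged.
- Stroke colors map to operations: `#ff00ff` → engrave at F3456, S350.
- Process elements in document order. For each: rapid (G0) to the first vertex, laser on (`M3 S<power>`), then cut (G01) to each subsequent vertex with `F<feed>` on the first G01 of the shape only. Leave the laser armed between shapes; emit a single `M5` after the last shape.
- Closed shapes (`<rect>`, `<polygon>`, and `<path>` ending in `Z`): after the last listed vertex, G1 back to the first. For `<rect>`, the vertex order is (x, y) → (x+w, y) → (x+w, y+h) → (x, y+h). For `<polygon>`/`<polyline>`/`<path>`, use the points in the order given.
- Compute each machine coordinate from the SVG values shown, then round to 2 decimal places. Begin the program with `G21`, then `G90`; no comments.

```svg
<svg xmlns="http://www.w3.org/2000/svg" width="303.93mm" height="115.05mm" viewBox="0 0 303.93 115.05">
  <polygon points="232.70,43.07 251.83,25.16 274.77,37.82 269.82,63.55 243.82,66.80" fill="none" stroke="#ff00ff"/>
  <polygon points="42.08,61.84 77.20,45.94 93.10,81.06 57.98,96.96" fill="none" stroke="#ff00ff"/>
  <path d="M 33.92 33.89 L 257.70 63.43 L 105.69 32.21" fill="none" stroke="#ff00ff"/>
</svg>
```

G21
G90
G0 X232.70 Y71.98
M3 S350
G01 X251.83 Y89.89 F3456
G01 X274.77 Y77.23
G01 X269.82 Y51.50
G01 X243.82 Y48.25
G01 X232.70 Y71.98
G0 X42.08 Y53.21
M3 S350
G01 X77.20 Y69.11 F3456
G01 X93.10 Y33.99
G01 X57.98 Y18.09
G01 X42.08 Y53.21
G0 X33.92 Y81.16
M3 S350
G01 X257.70 Y51.62 F3456
G01 X105.69 Y82.84
M5

1 u = 1 mm; y_m = 115.05 − y.

[1] `<polygon>` regular polygon, #ff00ff→engrave S350 F3456: (232.70,71.98) → (251.83,89.89) → (274.77,77.23) → (269.82,51.50) → (243.82,48.25) → (232.70,71.98) (closed)

[2] `<polygon>` regular polygon, #ff00ff→engrave S350 F3456: (42.08,53.21) → (77.20,69.11) → (93.10,33.99) → (57.98,18.09) → (42.08,53.21) (closed)

[3] `<path>` open polyline, #ff00ff→engrave S350 F3456: (33.92,81.16) → (257.70,51.62) → (105.69,82.84)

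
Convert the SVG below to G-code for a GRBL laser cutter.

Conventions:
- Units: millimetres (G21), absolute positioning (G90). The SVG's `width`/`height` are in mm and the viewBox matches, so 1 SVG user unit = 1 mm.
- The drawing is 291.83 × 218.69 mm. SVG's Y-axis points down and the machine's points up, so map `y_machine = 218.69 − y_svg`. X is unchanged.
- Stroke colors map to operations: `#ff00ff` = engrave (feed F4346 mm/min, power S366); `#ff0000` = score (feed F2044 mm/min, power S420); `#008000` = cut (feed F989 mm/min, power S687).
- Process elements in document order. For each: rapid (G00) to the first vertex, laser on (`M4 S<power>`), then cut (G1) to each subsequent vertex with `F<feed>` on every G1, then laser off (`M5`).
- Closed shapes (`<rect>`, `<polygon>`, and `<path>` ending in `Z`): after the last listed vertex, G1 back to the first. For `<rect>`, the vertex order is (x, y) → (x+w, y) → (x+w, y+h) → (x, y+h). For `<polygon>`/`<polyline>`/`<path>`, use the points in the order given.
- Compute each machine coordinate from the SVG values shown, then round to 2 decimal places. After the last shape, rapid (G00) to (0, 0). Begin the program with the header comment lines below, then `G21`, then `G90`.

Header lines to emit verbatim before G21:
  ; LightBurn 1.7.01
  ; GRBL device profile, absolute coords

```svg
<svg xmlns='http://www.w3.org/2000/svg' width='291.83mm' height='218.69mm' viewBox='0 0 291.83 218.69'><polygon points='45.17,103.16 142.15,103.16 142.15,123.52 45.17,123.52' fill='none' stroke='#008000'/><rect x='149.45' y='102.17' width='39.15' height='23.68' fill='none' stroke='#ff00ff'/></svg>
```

; LightBurn 1.7.01
; GRBL device profile, absolute coords
G21
G90
G00 X45.17 Y115.53
M4 S687
G1 X142.15 Y115.53 F989
G1 X142.15 Y95.17 F989
G1 X45.17 Y95.17 F989
G1 X45.17 Y115.53 F989
M5
G00 X149.45 Y116.52
M4 S366
G1 X188.60 Y116.52 F4346
G1 X188.60 Y92.84 F4346
G1 X149.45 Y92.84 F4346
G1 X149.45 Y116.52 F4346
M5
G00 X0.00 Y0.00

viewBox `0 0 291.83 218.69` with mm width/height → 1 unit = 1 mm. Flip: y_m = 218.69 − y_svg.

**Shape 1** — `<polygon>` rectangle, stroke `#008000` → cut (S687, F989). Machine vertices: (45.17,115.53) → (142.15,115.53) → (142.15,95.17) → (45.17,95.17) → (45.17,115.53). Closed: final G1 returns to the first vertex.

**Shape 2** — `<rect>` rectangle, stroke `#ff00ff` → engrave (S366, F4346). Machine vertices: (149.45,116.52) → (188.60,116.52) → (188.60,92.84) → (149.45,92.84) → (149.45,116.52). Closed: final G1 returns to the first vertex.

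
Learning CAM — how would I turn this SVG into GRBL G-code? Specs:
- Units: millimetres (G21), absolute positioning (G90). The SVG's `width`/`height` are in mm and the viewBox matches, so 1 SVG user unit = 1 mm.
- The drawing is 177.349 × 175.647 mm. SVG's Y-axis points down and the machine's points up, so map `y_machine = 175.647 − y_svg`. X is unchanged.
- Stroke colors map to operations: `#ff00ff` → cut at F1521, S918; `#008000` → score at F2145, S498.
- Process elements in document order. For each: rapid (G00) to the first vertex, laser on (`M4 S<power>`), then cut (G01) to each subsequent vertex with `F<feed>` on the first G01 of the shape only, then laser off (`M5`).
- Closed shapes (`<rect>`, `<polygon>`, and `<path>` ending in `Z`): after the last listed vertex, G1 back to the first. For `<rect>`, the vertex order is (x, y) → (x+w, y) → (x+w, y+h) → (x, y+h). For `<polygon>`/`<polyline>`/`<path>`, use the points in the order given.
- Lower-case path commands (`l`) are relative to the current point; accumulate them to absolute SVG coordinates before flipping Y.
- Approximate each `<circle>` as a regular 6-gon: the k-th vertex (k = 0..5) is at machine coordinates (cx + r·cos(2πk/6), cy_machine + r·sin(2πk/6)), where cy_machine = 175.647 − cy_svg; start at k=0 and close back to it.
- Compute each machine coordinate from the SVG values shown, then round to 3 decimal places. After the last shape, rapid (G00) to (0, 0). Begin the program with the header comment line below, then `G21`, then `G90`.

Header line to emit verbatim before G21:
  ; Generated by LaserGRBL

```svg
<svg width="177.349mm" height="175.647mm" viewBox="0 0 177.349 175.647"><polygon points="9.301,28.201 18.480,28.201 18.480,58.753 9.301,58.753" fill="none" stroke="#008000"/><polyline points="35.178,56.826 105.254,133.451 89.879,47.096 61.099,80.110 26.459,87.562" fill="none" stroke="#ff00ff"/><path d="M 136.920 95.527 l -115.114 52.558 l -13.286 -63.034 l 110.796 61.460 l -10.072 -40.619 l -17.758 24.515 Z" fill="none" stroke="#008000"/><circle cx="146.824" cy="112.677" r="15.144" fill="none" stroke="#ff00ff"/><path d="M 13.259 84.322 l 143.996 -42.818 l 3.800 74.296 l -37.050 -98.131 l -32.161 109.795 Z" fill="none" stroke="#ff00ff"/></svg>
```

viewBox `0 0 177.349 175.647` with mm width/height → 1 unit = 1 mm. Flip: y_m = 175.647 − y_svg.

**Shape 1** — `<polygon>` rectangle, stroke `#008000` → score (S498, F2145). Machine vertices: (9.301,147.446) → (18.480,147.446) → (18.480,116.894) → (9.301,116.894) → (9.301,147.446). Closed: final G1 returns to the first vertex.

**Shape 2** — `<polyline>` open polyline, stroke `#ff00ff` → cut (S918, F1521). Machine vertices: (35.178,118.821) → (105.254,42.196) → (89.879,128.551) → (61.099,95.537) → (26.459,88.085). Open path.

**Shape 3** — `<path>` closed polygon, stroke `#008000` → score (S498, F2145). Machine vertices: (136.920,80.120) → (21.806,27.562) → (8.520,90.596) → (119.316,29.136) → (109.244,69.755) → (91.486,45.240) → (136.920,80.120). Closed: final G1 returns to the first vertex.

**Shape 4** — `<circle>` circle, stroke `#ff00ff` → cut (S918, F1521). Machine vertices: (161.968,62.970) → (154.396,76.085) → (139.252,76.085) → (131.680,62.970) → (139.252,49.855) → (154.396,49.855) → (161.968,62.970). Closed: final G1 returns to the first vertex.

**Shape 5** — `<path>` closed polygon, stroke `#ff00ff` → cut (S918, F1521). Machine vertices: (13.259,91.325) → (157.255,134.143) → (161.055,59.847) → (124.005,157.978) → (91.844,48.183) → (13.259,91.325). Closed: final G1 returns to the first vertex.

; Generated by LaserGRBL
G21
G90
G00 X9.301 Y147.446
M4 S498
G01 X18.480 Y147.446 F2145
G01 X18.480 Y116.894
G01 X9.301 Y116.894
G01 X9.301 Y147.446
M5
G00 X35.178 Y118.821
M4 S918
G01 X105.254 Y42.196 F1521
G01 X89.879 Y128.551
G01 X61.099 Y95.537
G01 X26.459 Y88.085
M5
G00 X136.920 Y80.120
M4 S498
G01 X21.806 Y27.562 F2145
G01 X8.520 Y90.596
G01 X119.316 Y29.136
G01 X109.244 Y69.755
G01 X91.486 Y45.240
G01 X136.920 Y80.120
M5
G00 X161.968 Y62.970
M4 S918
G01 X154.396 Y76.085 F1521
G01 X139.252 Y76.085
G01 X131.680 Y62.970
G01 X139.252 Y49.855
G01 X154.396 Y49.855
G01 X161.968 Y62.970
M5
G00 X13.259 Y91.325
M4 S918
G01 X157.255 Y134.143 F1521
G01 X161.055 Y59.847
G01 X124.005 Y157.978
G01 X91.844 Y48.183
G01 X13.259 Y91.325
M5
G00 X0.000 Y0.000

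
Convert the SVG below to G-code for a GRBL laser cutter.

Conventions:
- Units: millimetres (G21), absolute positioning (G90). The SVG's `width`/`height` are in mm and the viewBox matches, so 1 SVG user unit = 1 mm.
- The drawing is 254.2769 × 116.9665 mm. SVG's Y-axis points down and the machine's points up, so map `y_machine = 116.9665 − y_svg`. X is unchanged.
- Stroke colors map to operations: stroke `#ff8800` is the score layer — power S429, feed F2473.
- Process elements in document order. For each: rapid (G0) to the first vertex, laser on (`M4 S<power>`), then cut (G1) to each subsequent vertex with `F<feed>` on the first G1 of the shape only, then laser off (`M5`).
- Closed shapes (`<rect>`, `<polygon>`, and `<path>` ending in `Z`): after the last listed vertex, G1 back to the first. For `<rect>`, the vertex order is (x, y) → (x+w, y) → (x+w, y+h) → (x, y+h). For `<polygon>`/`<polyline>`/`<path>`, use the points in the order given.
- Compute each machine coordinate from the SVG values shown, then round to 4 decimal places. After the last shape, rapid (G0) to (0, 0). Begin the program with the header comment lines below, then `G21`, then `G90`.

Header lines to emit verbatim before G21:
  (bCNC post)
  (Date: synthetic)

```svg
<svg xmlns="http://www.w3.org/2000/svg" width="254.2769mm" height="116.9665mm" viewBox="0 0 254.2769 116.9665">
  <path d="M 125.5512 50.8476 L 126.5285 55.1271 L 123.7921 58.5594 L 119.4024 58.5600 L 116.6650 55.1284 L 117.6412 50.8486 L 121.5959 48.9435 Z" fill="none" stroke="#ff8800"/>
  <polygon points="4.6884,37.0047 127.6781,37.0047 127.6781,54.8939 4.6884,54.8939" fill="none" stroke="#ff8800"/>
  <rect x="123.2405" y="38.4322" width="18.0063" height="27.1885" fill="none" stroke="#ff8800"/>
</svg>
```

(bCNC post)
(Date: synthetic)
G21
G90
G0 X125.5512 Y66.1189
M4 S429
G1 X126.5285 Y61.8394 F2473
G1 X123.7921 Y58.4071
G1 X119.4024 Y58.4065
G1 X116.6650 Y61.8381
G1 X117.6412 Y66.1179
G1 X121.5959 Y68.0230
G1 X125.5512 Y66.1189
M5
G0 X4.6884 Y79.9618
M4 S429
G1 X127.6781 Y79.9618 F2473
G1 X127.6781 Y62.0726
G1 X4.6884 Y62.0726
G1 X4.6884 Y79.9618
M5
G0 X123.2405 Y78.5343
M4 S429
G1 X141.2468 Y78.5343 F2473
G1 X141.2468 Y51.3458
G1 X123.2405 Y51.3458
G1 X123.2405 Y78.5343
M5
G0 X0.0000 Y0.0000

viewBox `0 0 254.2769 116.9665` with mm width/height → 1 unit = 1 mm. Flip: y_m = 116.9665 − y_svg.

**Shape 1** — `<path>` regular polygon, stroke `#ff8800` → score (S429, F2473). Machine vertices: (125.5512,66.1189) → (126.5285,61.8394) → (123.7921,58.4071) → (119.4024,58.4065) → (116.6650,61.8381) → (117.6412,66.1179) → (121.5959,68.0230) → (125.5512,66.1189). Closed: final G1 returns to the first vertex.

**Shape 2** — `<polygon>` rectangle, stroke `#ff8800` → score (S429, F2473). Machine vertices: (4.6884,79.9618) → (127.6781,79.9618) → (127.6781,62.0726) → (4.6884,62.0726) → (4.6884,79.9618). Closed: final G1 returns to the first vertex.

**Shape 3** — `<rect>` rectangle, stroke `#ff8800` → score (S429, F2473). Machine vertices: (123.2405,78.5343) → (141.2468,78.5343) → (141.2468,51.3458) → (123.2405,51.3458) → (123.2405,78.5343). Closed: final G1 returns to the first vertex.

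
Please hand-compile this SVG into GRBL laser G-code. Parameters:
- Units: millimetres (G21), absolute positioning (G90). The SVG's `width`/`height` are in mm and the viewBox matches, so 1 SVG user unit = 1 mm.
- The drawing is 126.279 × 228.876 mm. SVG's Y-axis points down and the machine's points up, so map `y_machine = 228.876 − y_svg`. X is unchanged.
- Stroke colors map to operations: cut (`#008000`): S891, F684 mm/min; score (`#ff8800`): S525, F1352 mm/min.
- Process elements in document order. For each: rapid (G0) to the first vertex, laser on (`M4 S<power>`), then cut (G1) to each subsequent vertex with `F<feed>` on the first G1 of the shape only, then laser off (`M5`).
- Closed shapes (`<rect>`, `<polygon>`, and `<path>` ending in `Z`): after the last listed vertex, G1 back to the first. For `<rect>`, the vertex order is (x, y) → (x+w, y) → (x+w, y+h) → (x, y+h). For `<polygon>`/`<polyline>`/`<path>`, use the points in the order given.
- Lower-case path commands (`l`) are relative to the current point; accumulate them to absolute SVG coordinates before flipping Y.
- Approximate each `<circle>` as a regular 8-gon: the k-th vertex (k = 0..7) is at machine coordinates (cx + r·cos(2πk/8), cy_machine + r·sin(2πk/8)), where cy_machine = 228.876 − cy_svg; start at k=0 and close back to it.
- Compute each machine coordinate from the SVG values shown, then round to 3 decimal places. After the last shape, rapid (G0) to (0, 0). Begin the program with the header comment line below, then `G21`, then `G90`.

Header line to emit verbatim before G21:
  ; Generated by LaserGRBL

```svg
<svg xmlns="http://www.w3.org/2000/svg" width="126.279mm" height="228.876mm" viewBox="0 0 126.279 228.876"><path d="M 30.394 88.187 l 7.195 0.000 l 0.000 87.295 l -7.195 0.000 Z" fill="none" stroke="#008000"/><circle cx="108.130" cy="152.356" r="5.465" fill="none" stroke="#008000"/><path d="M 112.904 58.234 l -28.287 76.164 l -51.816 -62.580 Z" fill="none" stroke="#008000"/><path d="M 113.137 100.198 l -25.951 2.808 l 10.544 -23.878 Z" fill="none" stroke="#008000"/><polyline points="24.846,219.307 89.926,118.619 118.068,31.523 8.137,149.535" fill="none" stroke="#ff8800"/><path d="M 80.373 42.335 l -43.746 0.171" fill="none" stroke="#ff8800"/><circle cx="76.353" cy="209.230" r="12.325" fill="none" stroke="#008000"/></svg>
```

viewBox `0 0 126.279 228.876` with mm width/height → 1 unit = 1 mm. Flip: y_m = 228.876 − y_svg.

**Shape 1** — `<path>` rectangle, stroke `#008000` → cut (S891, F684). Machine vertices: (30.394,140.689) → (37.589,140.689) → (37.589,53.394) → (30.394,53.394) → (30.394,140.689). Closed: final G1 returns to the first vertex.

**Shape 2** — `<circle>` circle, stroke `#008000` → cut (S891, F684). Machine vertices: (113.595,76.520) → (111.994,80.384) → (108.130,81.985) → (104.266,80.384) → (102.665,76.520) → (104.266,72.656) → (108.130,71.055) → (111.994,72.656) → (113.595,76.520). Closed: final G1 returns to the first vertex.

**Shape 3** — `<path>` regular polygon, stroke `#008000` → cut (S891, F684). Machine vertices: (112.904,170.642) → (84.617,94.478) → (32.801,157.058) → (112.904,170.642). Closed: final G1 returns to the first vertex.

**Shape 4** — `<path>` regular polygon, stroke `#008000` → cut (S891, F684). Machine vertices: (113.137,128.678) → (87.186,125.870) → (97.730,149.748) → (113.137,128.678). Closed: final G1 returns to the first vertex.

**Shape 5** — `<polyline>` open polyline, stroke `#ff8800` → score (S525, F1352). Machine vertices: (24.846,9.569) → (89.926,110.257) → (118.068,197.353) → (8.137,79.341). Open path.

**Shape 6** — `<path>` line segment, stroke `#ff8800` → score (S525, F1352). Machine vertices: (80.373,186.541) → (36.627,186.370). Open path.

**Shape 7** — `<circle>` circle, stroke `#008000` → cut (S891, F684). Machine vertices: (88.678,19.646) → (85.068,28.361) → (76.353,31.971) → (67.638,28.361) → (64.028,19.646) → (67.638,10.931) → (76.353,7.321) → (85.068,10.931) → (88.678,19.646). Closed: final G1 returns to the first vertex.

; Generated by LaserGRBL
G21
G90
G0 X30.394 Y140.689
M4 S891
G1 X37.589 Y140.689 F684
G1 X37.589 Y53.394
G1 X30.394 Y53.394
G1 X30.394 Y140.689
M5
G0 X113.595 Y76.520
M4 S891
G1 X111.994 Y80.384 F684
G1 X108.130 Y81.985
G1 X104.266 Y80.384
G1 X102.665 Y76.520
G1 X104.266 Y72.656
G1 X108.130 Y71.055
G1 X111.994 Y72.656
G1 X113.595 Y76.520
M5
G0 X112.904 Y170.642
M4 S891
G1 X84.617 Y94.478 F684
G1 X32.801 Y157.058
G1 X112.904 Y170.642
M5
G0 X113.137 Y128.678
M4 S891
G1 X87.186 Y125.870 F684
G1 X97.730 Y149.748
G1 X113.137 Y128.678
M5
G0 X24.846 Y9.569
M4 S525
G1 X89.926 Y110.257 F1352
G1 X118.068 Y197.353
G1 X8.137 Y79.341
M5
G0 X80.373 Y186.541
M4 S525
G1 X36.627 Y186.370 F1352
M5
G0 X88.678 Y19.646
M4 S891
G1 X85.068 Y28.361 F684
G1 X76.353 Y31.971
G1 X67.638 Y28.361
G1 X64.028 Y19.646
G1 X67.638 Y10.931
G1 X76.353 Y7.321
G1 X85.068 Y10.931
G1 X88.678 Y19.646
M5
G0 X0.000 Y0.000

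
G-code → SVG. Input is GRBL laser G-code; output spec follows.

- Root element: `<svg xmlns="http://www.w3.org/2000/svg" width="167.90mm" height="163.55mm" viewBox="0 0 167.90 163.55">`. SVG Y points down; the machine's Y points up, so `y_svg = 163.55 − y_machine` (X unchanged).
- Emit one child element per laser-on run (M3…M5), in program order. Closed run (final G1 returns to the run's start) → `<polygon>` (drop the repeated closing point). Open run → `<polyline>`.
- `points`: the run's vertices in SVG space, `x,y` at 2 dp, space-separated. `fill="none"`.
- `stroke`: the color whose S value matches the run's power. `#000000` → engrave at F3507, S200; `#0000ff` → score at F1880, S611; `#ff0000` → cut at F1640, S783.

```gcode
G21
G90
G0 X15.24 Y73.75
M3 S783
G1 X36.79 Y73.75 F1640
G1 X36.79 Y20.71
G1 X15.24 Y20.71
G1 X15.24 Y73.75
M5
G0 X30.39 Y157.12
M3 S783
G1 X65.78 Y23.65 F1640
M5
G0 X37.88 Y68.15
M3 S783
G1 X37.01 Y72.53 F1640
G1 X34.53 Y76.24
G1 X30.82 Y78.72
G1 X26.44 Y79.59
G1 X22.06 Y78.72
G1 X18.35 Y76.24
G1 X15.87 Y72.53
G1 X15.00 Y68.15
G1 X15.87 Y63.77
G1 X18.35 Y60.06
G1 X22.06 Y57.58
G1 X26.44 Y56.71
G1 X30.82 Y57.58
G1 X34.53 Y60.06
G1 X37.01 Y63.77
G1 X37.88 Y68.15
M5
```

<svg xmlns="http://www.w3.org/2000/svg" width="167.90mm" height="163.55mm" viewBox="0 0 167.90 163.55">
  <polygon points="15.24,89.80 36.79,89.80 36.79,142.84 15.24,142.84" fill="none" stroke="#ff0000"/>
  <polyline points="30.39,6.43 65.78,139.90" fill="none" stroke="#ff0000"/>
  <polygon points="37.88,95.40 37.01,91.02 34.53,87.31 30.82,84.83 26.44,83.96 22.06,84.83 18.35,87.31 15.87,91.02 15.00,95.40 15.87,99.78 18.35,103.49 22.06,105.97 26.44,106.84 30.82,105.97 34.53,103.49 37.01,99.78" fill="none" stroke="#ff0000"/>
</svg>

Each laser-on run becomes one SVG element. Flip Y back into SVG space with y_svg = 163.55 − y_machine. Every run uses S783, so all elements get stroke `#ff0000` (cut).

Run 1: The run returns to its start, so emit a `<polygon>` with points (Y-flipped): 15.24,89.80 36.79,89.80 36.79,142.84 15.24,142.84.

Run 2: The run is open, so emit a `<polyline>` with points (Y-flipped): 30.39,6.43 65.78,139.90.

Run 3: The run returns to its start, so emit a `<polygon>` with points (Y-flipped): 37.88,95.40 37.01,91.02 34.53,87.31 30.82,84.83 26.44,83.96 22.06,84.83 18.35,87.31 15.87,91.02 15.00,95.40 15.87,99.78 18.35,103.49 22.06,105.97 26.44,106.84 30.82,105.97 34.53,103.49 37.01,99.78.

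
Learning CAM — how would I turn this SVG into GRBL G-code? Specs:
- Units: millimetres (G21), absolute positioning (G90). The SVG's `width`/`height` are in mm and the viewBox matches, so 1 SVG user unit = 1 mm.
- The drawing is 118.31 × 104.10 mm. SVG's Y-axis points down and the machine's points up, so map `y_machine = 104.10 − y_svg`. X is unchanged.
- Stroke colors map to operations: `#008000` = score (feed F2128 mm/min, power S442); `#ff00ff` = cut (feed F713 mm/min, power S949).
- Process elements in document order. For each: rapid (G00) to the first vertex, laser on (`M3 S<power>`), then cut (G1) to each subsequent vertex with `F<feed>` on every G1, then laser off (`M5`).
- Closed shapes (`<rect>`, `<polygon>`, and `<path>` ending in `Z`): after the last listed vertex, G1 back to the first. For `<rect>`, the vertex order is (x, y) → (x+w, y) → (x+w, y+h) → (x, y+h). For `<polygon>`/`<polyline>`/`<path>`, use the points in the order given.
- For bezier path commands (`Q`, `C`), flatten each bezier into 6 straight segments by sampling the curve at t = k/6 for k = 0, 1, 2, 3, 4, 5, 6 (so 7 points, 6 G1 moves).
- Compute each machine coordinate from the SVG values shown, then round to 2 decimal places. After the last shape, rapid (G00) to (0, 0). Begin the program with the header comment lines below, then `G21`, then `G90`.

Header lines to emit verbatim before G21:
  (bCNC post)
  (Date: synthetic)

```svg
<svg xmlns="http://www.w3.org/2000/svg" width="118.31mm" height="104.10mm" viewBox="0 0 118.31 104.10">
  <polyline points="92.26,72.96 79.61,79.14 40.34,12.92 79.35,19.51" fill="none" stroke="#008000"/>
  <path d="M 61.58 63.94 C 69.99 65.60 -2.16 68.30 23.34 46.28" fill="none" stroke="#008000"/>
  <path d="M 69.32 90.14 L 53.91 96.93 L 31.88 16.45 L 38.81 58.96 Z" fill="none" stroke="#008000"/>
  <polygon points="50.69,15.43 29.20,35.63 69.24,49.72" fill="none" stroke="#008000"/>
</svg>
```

(bCNC post)
(Date: synthetic)
G21
G90
G00 X92.26 Y31.14
M3 S442
G1 X79.61 Y24.96 F2128
G1 X40.34 Y91.18 F2128
G1 X79.35 Y84.59 F2128
M5
G00 X61.58 Y40.16
M3 S442
G1 X59.90 Y39.36 F2128
G1 X49.74 Y39.11 F2128
G1 X36.05 Y40.11 F2128
G1 X23.79 Y43.09 F2128
G1 X17.90 Y48.75 F2128
G1 X23.34 Y57.82 F2128
M5
G00 X69.32 Y13.96
M3 S442
G1 X53.91 Y7.17 F2128
G1 X31.88 Y87.65 F2128
G1 X38.81 Y45.14 F2128
G1 X69.32 Y13.96 F2128
M5
G00 X50.69 Y88.67
M3 S442
G1 X29.20 Y68.47 F2128
G1 X69.24 Y54.38 F2128
G1 X50.69 Y88.67 F2128
M5
G00 X0.00 Y0.00

viewBox `0 0 118.31 104.10` with mm width/height → 1 unit = 1 mm. Flip: y_m = 104.10 − y_svg.

**Shape 1** — `<polyline>` open polyline, stroke `#008000` → score (S442, F2128). Machine vertices: (92.26,31.14) → (79.61,24.96) → (40.34,91.18) → (79.35,84.59). Open path.

**Shape 2** — `<path>` cubic bezier, stroke `#008000` → score (S442, F2128). Control points (SVG): P0=(61.58,63.94), P1=(69.99,65.60), P2=(-2.16,68.30), P3=(23.34,46.28); sampled at t=k/6. Machine vertices: (61.58,40.16) → (59.90,39.36) → (49.74,39.11) → (36.05,40.11) → (23.79,43.09) → (17.90,48.75) → (23.34,57.82). Open path.

**Shape 3** — `<path>` closed polygon, stroke `#008000` → score (S442, F2128). Machine vertices: (69.32,13.96) → (53.91,7.17) → (31.88,87.65) → (38.81,45.14) → (69.32,13.96). Closed: final G1 returns to the first vertex.

**Shape 4** — `<polygon>` closed polygon, stroke `#008000` → score (S442, F2128). Machine vertices: (50.69,88.67) → (29.20,68.47) → (69.24,54.38) → (50.69,88.67). Closed: final G1 returns to the first vertex.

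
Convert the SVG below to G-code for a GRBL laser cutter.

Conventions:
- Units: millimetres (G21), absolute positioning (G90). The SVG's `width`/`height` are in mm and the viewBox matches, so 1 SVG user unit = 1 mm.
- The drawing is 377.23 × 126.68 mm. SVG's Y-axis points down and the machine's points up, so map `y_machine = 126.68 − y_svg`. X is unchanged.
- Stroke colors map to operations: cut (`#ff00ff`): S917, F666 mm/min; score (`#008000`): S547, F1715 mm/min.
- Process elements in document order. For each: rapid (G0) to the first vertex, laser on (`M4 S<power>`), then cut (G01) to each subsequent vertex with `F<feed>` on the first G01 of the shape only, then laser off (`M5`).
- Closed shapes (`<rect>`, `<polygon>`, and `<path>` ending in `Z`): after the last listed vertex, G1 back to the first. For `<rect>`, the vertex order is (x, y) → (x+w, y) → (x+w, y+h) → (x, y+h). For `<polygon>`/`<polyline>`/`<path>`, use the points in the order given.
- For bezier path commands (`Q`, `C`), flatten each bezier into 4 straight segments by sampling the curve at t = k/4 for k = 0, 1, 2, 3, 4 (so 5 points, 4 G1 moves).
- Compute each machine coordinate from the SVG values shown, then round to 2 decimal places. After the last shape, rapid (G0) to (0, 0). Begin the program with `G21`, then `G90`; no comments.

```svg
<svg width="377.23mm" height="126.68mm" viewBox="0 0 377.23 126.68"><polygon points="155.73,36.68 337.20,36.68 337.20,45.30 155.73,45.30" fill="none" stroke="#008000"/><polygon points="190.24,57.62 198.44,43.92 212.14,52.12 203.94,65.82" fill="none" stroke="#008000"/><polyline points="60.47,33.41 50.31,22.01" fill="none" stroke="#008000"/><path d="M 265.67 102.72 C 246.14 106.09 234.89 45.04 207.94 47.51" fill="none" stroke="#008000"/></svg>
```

G21
G90
G0 X155.73 Y90.00
M4 S547
G01 X337.20 Y90.00 F1715
G01 X337.20 Y81.38
G01 X155.73 Y81.38
G01 X155.73 Y90.00
M5
G0 X190.24 Y69.06
M4 S547
G01 X198.44 Y82.76 F1715
G01 X212.14 Y74.56
G01 X203.94 Y60.86
G01 X190.24 Y69.06
M5
G0 X60.47 Y93.27
M4 S547
G01 X50.31 Y104.67 F1715
M5
G0 X265.67 Y23.96
M4 S547
G01 X252.20 Y31.51 F1715
G01 X239.59 Y51.23
G01 X225.58 Y71.11
G01 X207.94 Y79.17
M5
G0 X0.00 Y0.00

Since the viewBox matches the mm dimensions, user units are millimetres directly. The only transform is the Y-flip y_m = 126.68 − y_svg.

Shape 1 is a rectangle drawn with `<polygon>`. Its stroke #008000 means score at S547, F1715. After flipping Y the toolpath is (155.73,90.00) → (337.20,90.00) → (337.20,81.38) → (155.73,81.38) → (155.73,90.00), returning to the start.

Shape 2 is a regular polygon drawn with `<polygon>`. Its stroke #008000 means score at S547, F1715. After flipping Y the toolpath is (190.24,69.06) → (198.44,82.76) → (212.14,74.56) → (203.94,60.86) → (190.24,69.06), returning to the start.

Shape 3 is a line segment drawn with `<polyline>`. Its stroke #008000 means score at S547, F1715. After flipping Y the toolpath is (60.47,93.27) → (50.31,104.67).

Shape 4 is a cubic bezier drawn with `<path>`. Its stroke #008000 means score at S547, F1715. After flipping Y the toolpath is (265.67,23.96) → (252.20,31.51) → (239.59,51.23) → (225.58,71.11) → (207.94,79.17).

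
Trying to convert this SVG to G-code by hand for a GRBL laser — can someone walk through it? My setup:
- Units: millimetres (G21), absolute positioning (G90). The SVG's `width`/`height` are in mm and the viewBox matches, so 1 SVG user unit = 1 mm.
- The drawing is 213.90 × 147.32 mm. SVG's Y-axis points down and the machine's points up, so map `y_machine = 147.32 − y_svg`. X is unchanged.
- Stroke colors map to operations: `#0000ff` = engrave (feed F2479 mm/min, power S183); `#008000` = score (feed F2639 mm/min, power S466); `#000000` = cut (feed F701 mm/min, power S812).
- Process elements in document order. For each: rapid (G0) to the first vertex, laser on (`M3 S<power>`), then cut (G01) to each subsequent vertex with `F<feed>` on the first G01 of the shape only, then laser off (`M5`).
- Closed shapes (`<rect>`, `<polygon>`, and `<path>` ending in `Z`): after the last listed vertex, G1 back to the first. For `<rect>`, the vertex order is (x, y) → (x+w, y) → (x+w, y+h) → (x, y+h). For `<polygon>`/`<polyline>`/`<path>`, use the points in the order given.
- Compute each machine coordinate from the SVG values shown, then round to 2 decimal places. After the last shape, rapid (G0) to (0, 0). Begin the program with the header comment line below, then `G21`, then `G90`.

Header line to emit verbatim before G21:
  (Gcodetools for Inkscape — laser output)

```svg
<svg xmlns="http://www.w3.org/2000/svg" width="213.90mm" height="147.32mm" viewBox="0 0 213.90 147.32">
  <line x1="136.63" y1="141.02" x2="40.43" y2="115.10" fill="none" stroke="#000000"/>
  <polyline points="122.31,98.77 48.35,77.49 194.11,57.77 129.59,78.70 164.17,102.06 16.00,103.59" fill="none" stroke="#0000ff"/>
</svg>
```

1 u = 1 mm; y_m = 147.32 − y.

[1] `<line>` line segment, #000000→cut S812 F701: (136.63,6.30) → (40.43,32.22)

[2] `<polyline>` open polyline, #0000ff→engrave S183 F2479: (122.31,48.55) → (48.35,69.83) → (194.11,89.55) → (129.59,68.62) → (164.17,45.26) → (16.00,43.73)

(Gcodetools for Inkscape — laser output)
G21
G90
G0 X136.63 Y6.30
M3 S812
G01 X40.43 Y32.22 F701
M5
G0 X122.31 Y48.55
M3 S183
G01 X48.35 Y69.83 F2479
G01 X194.11 Y89.55
G01 X129.59 Y68.62
G01 X164.17 Y45.26
G01 X16.00 Y43.73
M5
G0 X0.00 Y0.00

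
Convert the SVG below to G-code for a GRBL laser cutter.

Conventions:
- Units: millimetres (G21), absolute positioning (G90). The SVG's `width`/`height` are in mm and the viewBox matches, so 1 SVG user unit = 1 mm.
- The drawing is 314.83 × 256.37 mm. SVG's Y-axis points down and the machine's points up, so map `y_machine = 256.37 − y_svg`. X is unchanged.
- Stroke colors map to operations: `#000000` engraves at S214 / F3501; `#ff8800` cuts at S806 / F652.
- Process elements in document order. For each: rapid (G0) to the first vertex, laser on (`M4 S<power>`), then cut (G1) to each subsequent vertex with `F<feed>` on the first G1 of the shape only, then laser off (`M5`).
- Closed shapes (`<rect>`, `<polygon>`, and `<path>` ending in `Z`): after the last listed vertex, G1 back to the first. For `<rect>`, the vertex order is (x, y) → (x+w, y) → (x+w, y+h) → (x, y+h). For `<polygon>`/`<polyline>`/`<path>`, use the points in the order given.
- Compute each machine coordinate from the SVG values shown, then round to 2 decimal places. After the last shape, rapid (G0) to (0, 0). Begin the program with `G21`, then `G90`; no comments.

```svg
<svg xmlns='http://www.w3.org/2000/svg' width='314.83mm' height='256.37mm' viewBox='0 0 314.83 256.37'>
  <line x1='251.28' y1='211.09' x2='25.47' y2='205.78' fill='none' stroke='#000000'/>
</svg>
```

viewBox `0 0 314.83 256.37` with mm width/height → 1 unit = 1 mm. Flip: y_m = 256.37 − y_svg.

**Shape 1** — `<line>` line segment, stroke `#000000` → engrave (S214, F3501). Machine vertices: (251.28,45.28) → (25.47,50.59). Open path.

G21
G90
G0 X251.28 Y45.28
M4 S214
G1 X25.47 Y50.59 F3501
M5
G0 X0.00 Y0.00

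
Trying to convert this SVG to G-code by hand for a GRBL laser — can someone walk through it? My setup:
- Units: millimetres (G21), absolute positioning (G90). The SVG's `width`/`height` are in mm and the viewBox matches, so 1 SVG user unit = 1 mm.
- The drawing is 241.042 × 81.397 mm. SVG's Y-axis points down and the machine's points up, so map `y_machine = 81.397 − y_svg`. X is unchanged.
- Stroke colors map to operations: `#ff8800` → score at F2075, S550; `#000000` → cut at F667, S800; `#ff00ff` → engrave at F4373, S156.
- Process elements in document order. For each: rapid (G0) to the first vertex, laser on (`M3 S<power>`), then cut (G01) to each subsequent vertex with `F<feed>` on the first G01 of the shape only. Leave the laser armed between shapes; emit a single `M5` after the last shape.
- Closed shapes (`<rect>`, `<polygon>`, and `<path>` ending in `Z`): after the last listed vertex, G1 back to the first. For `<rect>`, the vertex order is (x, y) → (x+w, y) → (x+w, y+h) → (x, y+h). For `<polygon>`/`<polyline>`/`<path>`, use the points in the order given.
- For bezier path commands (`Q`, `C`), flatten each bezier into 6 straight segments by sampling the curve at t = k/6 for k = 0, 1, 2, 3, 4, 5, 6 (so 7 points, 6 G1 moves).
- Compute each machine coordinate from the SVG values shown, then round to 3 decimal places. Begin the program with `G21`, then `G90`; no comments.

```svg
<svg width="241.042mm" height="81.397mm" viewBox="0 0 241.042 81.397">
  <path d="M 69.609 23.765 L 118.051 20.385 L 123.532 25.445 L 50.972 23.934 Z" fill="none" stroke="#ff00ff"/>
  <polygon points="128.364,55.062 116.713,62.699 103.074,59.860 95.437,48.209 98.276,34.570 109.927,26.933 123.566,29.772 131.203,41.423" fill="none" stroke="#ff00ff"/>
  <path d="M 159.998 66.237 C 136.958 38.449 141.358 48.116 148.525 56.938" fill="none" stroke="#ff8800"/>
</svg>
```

G21
G90
G0 X69.609 Y57.632
M3 S156
G01 X118.051 Y61.012 F4373
G01 X123.532 Y55.952
G01 X50.972 Y57.463
G01 X69.609 Y57.632
G0 X128.364 Y26.335
M3 S156
G01 X116.713 Y18.698 F4373
G01 X103.074 Y21.537
G01 X95.437 Y33.188
G01 X98.276 Y46.827
G01 X109.927 Y54.464
G01 X123.566 Y51.625
G01 X131.203 Y39.974
G01 X128.364 Y26.335
G0 X159.998 Y15.160
M3 S550
G01 X150.650 Y26.110 F2075
G01 X145.191 Y31.882
G01 X142.934 Y33.538
G01 X143.194 Y32.144
G01 X145.286 Y28.763
G01 X148.525 Y24.459
M5

viewBox `0 0 241.042 81.397` with mm width/height → 1 unit = 1 mm. Flip: y_m = 81.397 − y_svg.

**Shape 1** — `<path>` closed polygon, stroke `#ff00ff` → engrave (S156, F4373). Machine vertices: (69.609,57.632) → (118.051,61.012) → (123.532,55.952) → (50.972,57.463) → (69.609,57.632). Closed: final G1 returns to the first vertex.

**Shape 2** — `<polygon>` regular polygon, stroke `#ff00ff` → engrave (S156, F4373). Machine vertices: (128.364,26.335) → (116.713,18.698) → (103.074,21.537) → (95.437,33.188) → (98.276,46.827) → (109.927,54.464) → (123.566,51.625) → (131.203,39.974) → (128.364,26.335). Closed: final G1 returns to the first vertex.

**Shape 3** — `<path>` cubic bezier, stroke `#ff8800` → score (S550, F2075). Control points (SVG): P0=(159.998,66.237), P1=(136.958,38.449), P2=(141.358,48.116), P3=(148.525,56.938); sampled at t=k/6. Machine vertices: (159.998,15.160) → (150.650,26.110) → (145.191,31.882) → (142.934,33.538) → (143.194,32.144) → (145.286,28.763) → (148.525,24.459). Open path.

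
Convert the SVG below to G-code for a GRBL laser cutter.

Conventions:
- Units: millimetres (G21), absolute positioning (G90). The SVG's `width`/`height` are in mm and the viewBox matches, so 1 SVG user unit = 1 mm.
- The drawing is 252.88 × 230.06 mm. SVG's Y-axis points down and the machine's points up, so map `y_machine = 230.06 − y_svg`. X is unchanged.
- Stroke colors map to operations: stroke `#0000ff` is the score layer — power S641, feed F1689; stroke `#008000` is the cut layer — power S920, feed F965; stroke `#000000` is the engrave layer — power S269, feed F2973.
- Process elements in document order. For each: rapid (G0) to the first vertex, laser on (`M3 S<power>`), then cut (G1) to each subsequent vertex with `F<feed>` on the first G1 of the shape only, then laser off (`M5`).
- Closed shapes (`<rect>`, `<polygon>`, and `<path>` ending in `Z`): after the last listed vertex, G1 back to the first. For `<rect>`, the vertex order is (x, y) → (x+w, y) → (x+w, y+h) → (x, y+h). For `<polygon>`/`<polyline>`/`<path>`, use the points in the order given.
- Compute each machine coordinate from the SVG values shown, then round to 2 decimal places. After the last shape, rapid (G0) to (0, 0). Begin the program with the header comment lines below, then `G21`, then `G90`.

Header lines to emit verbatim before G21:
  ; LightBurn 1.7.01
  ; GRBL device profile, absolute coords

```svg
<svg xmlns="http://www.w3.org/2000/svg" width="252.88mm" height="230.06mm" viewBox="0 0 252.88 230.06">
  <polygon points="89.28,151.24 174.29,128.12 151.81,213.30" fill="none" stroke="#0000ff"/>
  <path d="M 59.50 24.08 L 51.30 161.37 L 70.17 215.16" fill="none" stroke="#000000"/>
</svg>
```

1 u = 1 mm; y_m = 230.06 − y.

[1] `<polygon>` regular polygon, #0000ff→score S641 F1689: (89.28,78.82) → (174.29,101.94) → (151.81,16.76) → (89.28,78.82) (closed)

[2] `<path>` open polyline, #000000→engrave S269 F2973: (59.50,205.98) → (51.30,68.69) → (70.17,14.90)

; LightBurn 1.7.01
; GRBL device profile, absolute coords
G21
G90
G0 X89.28 Y78.82
M3 S641
G1 X174.29 Y101.94 F1689
G1 X151.81 Y16.76
G1 X89.28 Y78.82
M5
G0 X59.50 Y205.98
M3 S269
G1 X51.30 Y68.69 F2973
G1 X70.17 Y14.90
M5
G0 X0.00 Y0.00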